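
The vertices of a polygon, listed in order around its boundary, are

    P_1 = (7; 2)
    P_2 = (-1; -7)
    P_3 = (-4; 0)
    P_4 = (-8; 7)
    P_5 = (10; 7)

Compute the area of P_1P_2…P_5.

129

Cross-terms: -47, -28, -28, -126, -29  ⇒  Σ = -258
Area = |Σ|/2 = 129.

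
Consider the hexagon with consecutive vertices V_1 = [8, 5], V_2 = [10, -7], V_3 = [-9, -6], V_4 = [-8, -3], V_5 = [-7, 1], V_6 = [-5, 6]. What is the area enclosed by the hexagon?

194.5

Apply the shoelace formula: 2A = Σ (x_i·y_{i+1} − x_{i+1}·y_i), indices taken mod 6.
Σ = (-106) + (-123) + (-21) + (-29) + (-37) + (-73) = -389
Area = |Σ|/2 = 194.5.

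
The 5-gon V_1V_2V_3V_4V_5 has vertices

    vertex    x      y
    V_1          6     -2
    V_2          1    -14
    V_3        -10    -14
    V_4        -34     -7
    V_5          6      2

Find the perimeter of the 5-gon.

|V_1V_2| = √((-5)² + (-12)²) = √169 = 13
|V_2V_3| = √((-11)² + (0)²) = √121 = 11
|V_3V_4| = √((-24)² + (7)²) = √625 = 25
|V_4V_5| = √((40)² + (9)²) = √1681 = 41
|V_5V_1| = √((0)² + (-4)²) = √16 = 4
Perimeter = 13 + 11 + 25 + 41 + 4 = 94.

94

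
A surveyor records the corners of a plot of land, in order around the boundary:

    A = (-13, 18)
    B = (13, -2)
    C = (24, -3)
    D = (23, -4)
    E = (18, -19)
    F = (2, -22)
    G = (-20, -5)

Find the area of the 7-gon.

912

Σ = (-208) + (9) + (-27) + (-365) + (-358) + (-450) + (-425) = -1824
Area = |Σ|/2 = 912.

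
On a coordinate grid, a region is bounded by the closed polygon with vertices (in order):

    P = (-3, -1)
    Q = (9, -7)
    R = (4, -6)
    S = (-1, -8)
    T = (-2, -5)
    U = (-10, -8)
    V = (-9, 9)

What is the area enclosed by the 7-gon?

P→Q: (-3)(-7) − (9)(-1) = 30
Q→R: (9)(-6) − (4)(-7) = -26
R→S: (4)(-8) − (-1)(-6) = -38
S→T: (-1)(-5) − (-2)(-8) = -11
T→U: (-2)(-8) − (-10)(-5) = -34
U→V: (-10)(9) − (-9)(-8) = -162
V→P: (-9)(-1) − (-3)(9) = 36
Σ = -205
Area = |Σ|/2 = 102.5.

102.5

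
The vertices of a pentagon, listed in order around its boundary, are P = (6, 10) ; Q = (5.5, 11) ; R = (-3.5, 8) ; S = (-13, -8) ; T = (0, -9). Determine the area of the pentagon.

Σ = (11) + (82.5) + (132) + (117) + (54) = 396.5
Area = |Σ|/2 = 198.25.

198.25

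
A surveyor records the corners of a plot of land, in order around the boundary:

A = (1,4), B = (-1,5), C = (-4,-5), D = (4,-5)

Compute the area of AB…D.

47.5

Apply the shoelace formula: 2A = Σ (x_i·y_{i+1} − x_{i+1}·y_i), indices taken mod 4.
A→B: (1)(5) − (-1)(4) = 9
B→C: (-1)(-5) − (-4)(5) = 25
C→D: (-4)(-5) − (4)(-5) = 40
D→A: (4)(4) − (1)(-5) = 21
Σ = 95
Area = |Σ|/2 = 47.5.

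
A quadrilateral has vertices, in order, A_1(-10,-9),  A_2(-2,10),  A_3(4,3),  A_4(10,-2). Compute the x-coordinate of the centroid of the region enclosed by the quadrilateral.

Apply the shoelace (surveyor's) formula. First the cross-terms c_i = x_i·y_{i+1} − x_{i+1}·y_i:
  -118, -46, -38, -110  ⇒  2A = -312, A = -156.
Then Σ (x_i + x_{i+1})·c_i = 792, so x̄ = 792 / (6·(-156)) = -11/13.

-11/13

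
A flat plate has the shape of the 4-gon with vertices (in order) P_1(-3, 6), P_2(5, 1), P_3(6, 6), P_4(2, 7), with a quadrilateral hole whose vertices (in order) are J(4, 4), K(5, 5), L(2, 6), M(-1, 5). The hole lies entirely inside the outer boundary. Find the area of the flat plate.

Outer boundary:
Apply Gauss's area formula: 2A = Σ (x_i·y_{i+1} − x_{i+1}·y_i), indices taken mod 4.
P_1→P_2: (-3)(1) − (5)(6) = -33
P_2→P_3: (5)(6) − (6)(1) = 24
P_3→P_4: (6)(7) − (2)(6) = 30
P_4→P_1: (2)(6) − (-3)(7) = 33
Σ = 54
Area = |Σ|/2 = 27.
Hole:
Apply the surveyor's formula: 2A = Σ (x_i·y_{i+1} − x_{i+1}·y_i), indices taken mod 4.
Σ = (0) + (20) + (16) + (-24) = 12
Area = |Σ|/2 = 6.
Net area = 27 − 6 = 21.

21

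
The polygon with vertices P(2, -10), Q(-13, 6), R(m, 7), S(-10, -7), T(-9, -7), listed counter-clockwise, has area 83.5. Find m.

-15

Write out the shoelace sum; only the two edges meeting at R involve m:
2·Area = [((-13)·7 − m·6) + (m·(-7) − (-10)·7)] + -7
       = -13·m + -28 = 167
⇒ m = -15.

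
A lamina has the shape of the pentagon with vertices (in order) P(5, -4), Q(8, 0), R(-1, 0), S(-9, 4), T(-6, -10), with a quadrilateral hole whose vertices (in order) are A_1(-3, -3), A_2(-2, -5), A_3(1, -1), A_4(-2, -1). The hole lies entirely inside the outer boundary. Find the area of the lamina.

Outer boundary:
Apply the surveyor's formula: 2A = Σ (x_i·y_{i+1} − x_{i+1}·y_i), indices taken mod 5.
Cross-terms: 32, 0, -4, 114, 74  ⇒  Σ = 216
Area = |Σ|/2 = 108.
Hole:
Apply Gauss's area formula: 2A = Σ (x_i·y_{i+1} − x_{i+1}·y_i), indices taken mod 4.
Cross-terms: 9, 7, -3, 3  ⇒  Σ = 16
Area = |Σ|/2 = 8.
Net area = 108 − 8 = 100.

100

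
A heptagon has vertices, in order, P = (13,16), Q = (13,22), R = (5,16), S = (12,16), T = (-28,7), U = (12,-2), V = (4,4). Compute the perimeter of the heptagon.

130

|PQ| = √((0)² + (6)²) = √36 = 6
|QR| = √((-8)² + (-6)²) = √100 = 10
|RS| = √((7)² + (0)²) = √49 = 7
|ST| = √((-40)² + (-9)²) = √1681 = 41
|TU| = √((40)² + (-9)²) = √1681 = 41
|UV| = √((-8)² + (6)²) = √100 = 10
|VP| = √((9)² + (12)²) = √225 = 15
Perimeter = 6 + 10 + 7 + 41 + 41 + 10 + 15 = 130.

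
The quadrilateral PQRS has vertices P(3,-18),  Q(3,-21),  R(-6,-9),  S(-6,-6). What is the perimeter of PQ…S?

36

|PQ| = √((0)² + (-3)²) = √9 = 3
|QR| = √((-9)² + (12)²) = √225 = 15
|RS| = √((0)² + (3)²) = √9 = 3
|SP| = √((9)² + (-12)²) = √225 = 15
Perimeter = 3 + 15 + 3 + 15 = 36.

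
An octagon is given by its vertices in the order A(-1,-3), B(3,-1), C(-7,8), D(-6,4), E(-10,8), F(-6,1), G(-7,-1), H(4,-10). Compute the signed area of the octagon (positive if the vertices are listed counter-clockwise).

71

Σ = (10) + (17) + (20) + (-8) + (38) + (13) + (74) + (-22) = 142
Signed area = Σ/2 = 71 (positive ⇒ counter-clockwise traversal).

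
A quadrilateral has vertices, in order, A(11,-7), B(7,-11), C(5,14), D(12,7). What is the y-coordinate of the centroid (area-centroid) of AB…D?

Apply the surveyor's formula. First the cross-terms c_i = x_i·y_{i+1} − x_{i+1}·y_i:
  -72, 153, -133, -161  ⇒  2A = -213, A = -106.5.
Then Σ (y_i + y_{i+1})·c_i = -1038, so ȳ = -1038 / (6·(-106.5)) = 346/213.

346/213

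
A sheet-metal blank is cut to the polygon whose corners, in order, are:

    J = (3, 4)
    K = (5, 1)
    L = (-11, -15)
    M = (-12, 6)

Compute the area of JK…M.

Apply the surveyor's formula: 2A = Σ (x_i·y_{i+1} − x_{i+1}·y_i), indices taken mod 4.
Σ = (-17) + (-64) + (-246) + (-66) = -393
Area = |Σ|/2 = 196.5.

196.5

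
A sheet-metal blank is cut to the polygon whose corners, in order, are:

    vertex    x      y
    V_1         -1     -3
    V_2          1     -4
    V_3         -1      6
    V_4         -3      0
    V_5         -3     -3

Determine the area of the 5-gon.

21

Cross-terms: 7, 2, 18, 9, 6  ⇒  Σ = 42
Area = |Σ|/2 = 21.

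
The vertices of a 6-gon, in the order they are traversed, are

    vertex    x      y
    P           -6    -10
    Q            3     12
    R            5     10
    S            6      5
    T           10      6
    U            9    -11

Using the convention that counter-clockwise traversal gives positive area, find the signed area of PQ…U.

-220.5

Apply the shoelace formula: 2A = Σ (x_i·y_{i+1} − x_{i+1}·y_i), indices taken mod 6.
P→Q: (-6)(12) − (3)(-10) = -42
Q→R: (3)(10) − (5)(12) = -30
R→S: (5)(5) − (6)(10) = -35
S→T: (6)(6) − (10)(5) = -14
T→U: (10)(-11) − (9)(6) = -164
U→P: (9)(-10) − (-6)(-11) = -156
Σ = -441
Signed area = Σ/2 = -220.5 (negative ⇒ clockwise traversal).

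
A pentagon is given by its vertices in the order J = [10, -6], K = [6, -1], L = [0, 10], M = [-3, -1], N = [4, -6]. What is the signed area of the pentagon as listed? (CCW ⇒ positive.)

Apply the shoelace (surveyor's) formula: 2A = Σ (x_i·y_{i+1} − x_{i+1}·y_i), indices taken mod 5.
Σ = (26) + (60) + (30) + (22) + (36) = 174
Signed area = Σ/2 = 87 (positive ⇒ counter-clockwise traversal).

87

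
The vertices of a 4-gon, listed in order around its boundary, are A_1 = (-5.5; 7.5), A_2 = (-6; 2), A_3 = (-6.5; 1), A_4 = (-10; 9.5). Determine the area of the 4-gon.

16.75

Apply the shoelace (surveyor's) formula: 2A = Σ (x_i·y_{i+1} − x_{i+1}·y_i), indices taken mod 4.
Σ = (34) + (7) + (-51.75) + (-22.75) = -33.5
Area = |Σ|/2 = 16.75.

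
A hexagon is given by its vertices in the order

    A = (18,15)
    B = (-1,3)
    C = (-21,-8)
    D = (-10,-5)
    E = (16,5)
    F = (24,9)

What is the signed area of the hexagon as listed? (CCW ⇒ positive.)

Apply the surveyor's formula: 2A = Σ (x_i·y_{i+1} − x_{i+1}·y_i), indices taken mod 6.
A→B: (18)(3) − (-1)(15) = 69
B→C: (-1)(-8) − (-21)(3) = 71
C→D: (-21)(-5) − (-10)(-8) = 25
D→E: (-10)(5) − (16)(-5) = 30
E→F: (16)(9) − (24)(5) = 24
F→A: (24)(15) − (18)(9) = 198
Σ = 417
Signed area = Σ/2 = 208.5 (positive ⇒ counter-clockwise traversal).

208.5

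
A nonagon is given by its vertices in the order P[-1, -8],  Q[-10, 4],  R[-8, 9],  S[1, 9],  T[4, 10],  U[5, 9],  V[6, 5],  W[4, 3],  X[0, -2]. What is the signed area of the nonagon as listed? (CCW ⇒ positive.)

-152

Apply the shoelace (surveyor's) formula: 2A = Σ (x_i·y_{i+1} − x_{i+1}·y_i), indices taken mod 9.
Cross-terms: -84, -58, -81, -26, -14, -29, -2, -8, -2  ⇒  Σ = -304
Signed area = Σ/2 = -152 (negative ⇒ clockwise traversal).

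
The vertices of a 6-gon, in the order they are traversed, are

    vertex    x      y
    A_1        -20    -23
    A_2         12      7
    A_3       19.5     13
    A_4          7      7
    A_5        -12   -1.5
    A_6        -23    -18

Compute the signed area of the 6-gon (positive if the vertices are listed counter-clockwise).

Apply the surveyor's formula: 2A = Σ (x_i·y_{i+1} − x_{i+1}·y_i), indices taken mod 6.
A_1→A_2: (-20)(7) − (12)(-23) = 136
A_2→A_3: (12)(13) − (19.5)(7) = 19.5
A_3→A_4: (19.5)(7) − (7)(13) = 45.5
A_4→A_5: (7)(-1.5) − (-12)(7) = 73.5
A_5→A_6: (-12)(-18) − (-23)(-1.5) = 181.5
A_6→A_1: (-23)(-23) − (-20)(-18) = 169
Σ = 625
Signed area = Σ/2 = 312.5 (positive ⇒ counter-clockwise traversal).

312.5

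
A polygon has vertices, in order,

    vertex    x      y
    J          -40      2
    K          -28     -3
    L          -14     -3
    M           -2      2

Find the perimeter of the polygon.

|JK| = √((12)² + (-5)²) = √169 = 13
|KL| = √((14)² + (0)²) = √196 = 14
|LM| = √((12)² + (5)²) = √169 = 13
|MJ| = √((-38)² + (0)²) = √1444 = 38
Perimeter = 13 + 14 + 13 + 38 = 78.

78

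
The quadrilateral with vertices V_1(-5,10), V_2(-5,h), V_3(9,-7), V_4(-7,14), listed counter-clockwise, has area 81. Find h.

0

The doubled signed area Σ (x_i y_{i+1} − x_{i+1} y_i) is linear in h.
With h=0 it equals 162; the coefficient of h is -14 (from the two edges through V_2).
So -14·h + 162 = 2·81 = 162 ⇒ h = 0.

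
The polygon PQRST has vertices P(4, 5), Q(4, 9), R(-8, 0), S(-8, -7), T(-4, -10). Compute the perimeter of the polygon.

|PQ| = √((0)² + (4)²) = √16 = 4
|QR| = √((-12)² + (-9)²) = √225 = 15
|RS| = √((0)² + (-7)²) = √49 = 7
|ST| = √((4)² + (-3)²) = √25 = 5
|TP| = √((8)² + (15)²) = √289 = 17
Perimeter = 4 + 15 + 7 + 5 + 17 = 48.

48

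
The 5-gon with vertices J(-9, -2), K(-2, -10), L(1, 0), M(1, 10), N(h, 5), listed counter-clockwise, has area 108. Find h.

Write out the shoelace sum; only the two edges meeting at N involve h:
2·Area = [(1·5 − h·10) + (h·(-2) − (-9)·5)] + 106
       = -12·h + 156 = 216
⇒ h = -5.

-5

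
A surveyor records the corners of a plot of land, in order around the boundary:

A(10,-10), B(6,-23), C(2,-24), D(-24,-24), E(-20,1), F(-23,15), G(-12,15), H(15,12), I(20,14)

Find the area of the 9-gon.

Apply Gauss's area formula: 2A = Σ (x_i·y_{i+1} − x_{i+1}·y_i), indices taken mod 9.
Cross-terms: -170, -98, -624, -504, -277, -165, -369, -30, -340  ⇒  Σ = -2577
Area = |Σ|/2 = 1288.5.

1288.5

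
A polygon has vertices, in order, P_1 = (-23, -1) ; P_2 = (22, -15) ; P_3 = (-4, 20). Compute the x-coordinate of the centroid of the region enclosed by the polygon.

Apply Gauss's area formula. First the cross-terms c_i = x_i·y_{i+1} − x_{i+1}·y_i:
  367, 380, 464  ⇒  2A = 1211, A = 605.5.
Then Σ (x_i + x_{i+1})·c_i = -6055, so x̄ = -6055 / (6·605.5) = -5/3.

-5/3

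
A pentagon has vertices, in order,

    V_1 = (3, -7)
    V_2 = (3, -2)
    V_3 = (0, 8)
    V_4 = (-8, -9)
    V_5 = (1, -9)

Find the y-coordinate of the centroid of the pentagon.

Apply the shoelace formula. First the cross-terms c_i = x_i·y_{i+1} − x_{i+1}·y_i:
  15, 24, 64, 81, 20  ⇒  2A = 204, A = 102.
Then Σ (y_i + y_{i+1})·c_i = -1833, so ȳ = -1833 / (6·102) = -611/204.

-611/204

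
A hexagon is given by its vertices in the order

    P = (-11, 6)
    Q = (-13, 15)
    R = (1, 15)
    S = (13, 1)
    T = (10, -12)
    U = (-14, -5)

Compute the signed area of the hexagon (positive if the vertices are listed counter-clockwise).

Apply the surveyor's formula: 2A = Σ (x_i·y_{i+1} − x_{i+1}·y_i), indices taken mod 6.
Cross-terms: -87, -210, -194, -166, -218, -139  ⇒  Σ = -1014
Signed area = Σ/2 = -507 (negative ⇒ clockwise traversal).

-507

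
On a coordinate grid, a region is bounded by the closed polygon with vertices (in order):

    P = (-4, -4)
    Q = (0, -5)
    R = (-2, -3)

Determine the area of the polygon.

3

Apply the shoelace formula: 2A = Σ (x_i·y_{i+1} − x_{i+1}·y_i), indices taken mod 3.
Cross-terms: 20, -10, -4  ⇒  Σ = 6
Area = |Σ|/2 = 3.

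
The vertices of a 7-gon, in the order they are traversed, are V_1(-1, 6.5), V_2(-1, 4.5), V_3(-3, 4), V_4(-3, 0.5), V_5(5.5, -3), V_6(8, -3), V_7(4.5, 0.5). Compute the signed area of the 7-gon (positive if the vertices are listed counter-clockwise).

41.5

Apply Gauss's area formula: 2A = Σ (x_i·y_{i+1} − x_{i+1}·y_i), indices taken mod 7.
Σ = (2) + (9.5) + (10.5) + (6.25) + (7.5) + (17.5) + (29.75) = 83
Signed area = Σ/2 = 41.5 (positive ⇒ counter-clockwise traversal).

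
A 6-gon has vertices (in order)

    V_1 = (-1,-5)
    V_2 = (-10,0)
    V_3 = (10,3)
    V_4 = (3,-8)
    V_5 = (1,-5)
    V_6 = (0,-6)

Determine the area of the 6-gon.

94

Apply the surveyor's formula: 2A = Σ (x_i·y_{i+1} − x_{i+1}·y_i), indices taken mod 6.
Σ = (-50) + (-30) + (-89) + (-7) + (-6) + (-6) = -188
Area = |Σ|/2 = 94.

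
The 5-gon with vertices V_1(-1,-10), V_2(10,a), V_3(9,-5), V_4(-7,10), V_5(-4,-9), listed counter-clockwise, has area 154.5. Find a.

-7

The doubled signed area Σ (x_i y_{i+1} − x_{i+1} y_i) is linear in a.
With a=0 it equals 239; the coefficient of a is -10 (from the two edges through V_2).
So -10·a + 239 = 2·154.5 = 309 ⇒ a = -7.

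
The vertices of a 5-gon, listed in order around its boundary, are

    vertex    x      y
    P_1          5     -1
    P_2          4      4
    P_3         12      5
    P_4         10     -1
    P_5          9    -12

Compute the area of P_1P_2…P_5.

63

Apply the surveyor's formula: 2A = Σ (x_i·y_{i+1} − x_{i+1}·y_i), indices taken mod 5.
Σ = (24) + (-28) + (-62) + (-111) + (51) = -126
Area = |Σ|/2 = 63.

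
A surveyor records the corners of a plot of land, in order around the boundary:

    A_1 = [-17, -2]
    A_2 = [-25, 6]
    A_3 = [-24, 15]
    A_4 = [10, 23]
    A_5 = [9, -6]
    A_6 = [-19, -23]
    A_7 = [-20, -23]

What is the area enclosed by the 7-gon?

Σ = (-152) + (-231) + (-702) + (-267) + (-321) + (-23) + (-351) = -2047
Area = |Σ|/2 = 1023.5.

1023.5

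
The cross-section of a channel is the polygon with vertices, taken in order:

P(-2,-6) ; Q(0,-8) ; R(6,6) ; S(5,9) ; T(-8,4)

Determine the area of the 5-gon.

118

Apply the shoelace formula: 2A = Σ (x_i·y_{i+1} − x_{i+1}·y_i), indices taken mod 5.
Σ = (16) + (48) + (24) + (92) + (56) = 236
Area = |Σ|/2 = 118.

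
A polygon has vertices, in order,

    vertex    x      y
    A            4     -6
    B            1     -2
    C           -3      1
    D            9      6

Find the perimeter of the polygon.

36

|AB| = √((-3)² + (4)²) = √25 = 5
|BC| = √((-4)² + (3)²) = √25 = 5
|CD| = √((12)² + (5)²) = √169 = 13
|DA| = √((-5)² + (-12)²) = √169 = 13
Perimeter = 5 + 5 + 13 + 13 = 36.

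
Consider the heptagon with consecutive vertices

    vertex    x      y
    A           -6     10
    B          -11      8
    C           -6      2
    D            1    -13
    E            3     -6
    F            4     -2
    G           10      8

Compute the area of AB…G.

207.5

Apply Gauss's area formula: 2A = Σ (x_i·y_{i+1} − x_{i+1}·y_i), indices taken mod 7.
Σ = (62) + (26) + (76) + (33) + (18) + (52) + (148) = 415
Area = |Σ|/2 = 207.5.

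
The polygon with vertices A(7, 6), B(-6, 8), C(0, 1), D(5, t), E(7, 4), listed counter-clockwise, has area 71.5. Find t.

Write out the shoelace sum; only the two edges meeting at D involve t:
2·Area = [(0·t − 5·1) + (5·4 − 7·t)] + 100
       = -7·t + 115 = 143
⇒ t = -4.

-4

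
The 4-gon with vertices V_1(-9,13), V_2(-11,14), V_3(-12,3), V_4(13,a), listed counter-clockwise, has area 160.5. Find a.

The doubled signed area Σ (x_i y_{i+1} − x_{i+1} y_i) is linear in a.
With a=0 it equals 282; the coefficient of a is -3 (from the two edges through V_4).
So -3·a + 282 = 2·160.5 = 321 ⇒ a = -13.

-13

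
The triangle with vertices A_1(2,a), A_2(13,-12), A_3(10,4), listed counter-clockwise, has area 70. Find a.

0

The doubled signed area Σ (x_i y_{i+1} − x_{i+1} y_i) is linear in a.
With a=0 it equals 140; the coefficient of a is -3 (from the two edges through A_1).
So -3·a + 140 = 2·70 = 140 ⇒ a = 0.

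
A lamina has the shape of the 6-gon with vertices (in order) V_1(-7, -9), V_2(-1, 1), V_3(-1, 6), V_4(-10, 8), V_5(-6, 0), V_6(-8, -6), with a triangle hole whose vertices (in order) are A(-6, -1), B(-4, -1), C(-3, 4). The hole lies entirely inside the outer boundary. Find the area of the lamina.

67.5

Outer boundary:
Apply Gauss's area formula: 2A = Σ (x_i·y_{i+1} − x_{i+1}·y_i), indices taken mod 6.
Σ = (-16) + (-5) + (52) + (48) + (36) + (30) = 145
Area = |Σ|/2 = 72.5.
Hole:
A→B: (-6)(-1) − (-4)(-1) = 2
B→C: (-4)(4) − (-3)(-1) = -19
C→A: (-3)(-1) − (-6)(4) = 27
Σ = 10
Area = |Σ|/2 = 5.
Net area = 72.5 − 5 = 67.5.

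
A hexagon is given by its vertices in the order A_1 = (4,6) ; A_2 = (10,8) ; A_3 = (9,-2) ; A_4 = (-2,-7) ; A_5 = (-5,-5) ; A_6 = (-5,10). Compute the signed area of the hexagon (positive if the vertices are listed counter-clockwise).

-178.5

Apply Gauss's area formula: 2A = Σ (x_i·y_{i+1} − x_{i+1}·y_i), indices taken mod 6.
Σ = (-28) + (-92) + (-67) + (-25) + (-75) + (-70) = -357
Signed area = Σ/2 = -178.5 (negative ⇒ clockwise traversal).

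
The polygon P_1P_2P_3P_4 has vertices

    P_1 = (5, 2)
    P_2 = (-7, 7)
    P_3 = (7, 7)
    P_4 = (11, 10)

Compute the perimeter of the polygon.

|P_1P_2| = √((-12)² + (5)²) = √169 = 13
|P_2P_3| = √((14)² + (0)²) = √196 = 14
|P_3P_4| = √((4)² + (3)²) = √25 = 5
|P_4P_1| = √((-6)² + (-8)²) = √100 = 10
Perimeter = 13 + 14 + 5 + 10 = 42.

42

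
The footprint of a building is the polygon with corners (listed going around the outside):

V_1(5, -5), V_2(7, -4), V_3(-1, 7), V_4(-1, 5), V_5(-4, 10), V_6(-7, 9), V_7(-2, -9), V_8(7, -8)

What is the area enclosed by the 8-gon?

Apply the shoelace (surveyor's) formula: 2A = Σ (x_i·y_{i+1} − x_{i+1}·y_i), indices taken mod 8.
Cross-terms: 15, 45, 2, 10, 34, 81, 79, 5  ⇒  Σ = 271
Area = |Σ|/2 = 135.5.

135.5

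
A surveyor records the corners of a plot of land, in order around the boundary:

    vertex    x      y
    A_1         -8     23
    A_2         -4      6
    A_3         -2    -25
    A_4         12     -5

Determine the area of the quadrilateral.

Apply the surveyor's formula: 2A = Σ (x_i·y_{i+1} − x_{i+1}·y_i), indices taken mod 4.
A_1→A_2: (-8)(6) − (-4)(23) = 44
A_2→A_3: (-4)(-25) − (-2)(6) = 112
A_3→A_4: (-2)(-5) − (12)(-25) = 310
A_4→A_1: (12)(23) − (-8)(-5) = 236
Σ = 702
Area = |Σ|/2 = 351.

351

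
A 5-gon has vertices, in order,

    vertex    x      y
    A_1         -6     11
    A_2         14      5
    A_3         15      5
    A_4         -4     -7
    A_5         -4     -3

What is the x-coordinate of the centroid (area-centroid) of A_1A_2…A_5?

Apply the shoelace formula. First the cross-terms c_i = x_i·y_{i+1} − x_{i+1}·y_i:
  -184, -5, -85, -16, -62  ⇒  2A = -352, A = -176.
Then Σ (x_i + x_{i+1})·c_i = -1804, so x̄ = -1804 / (6·(-176)) = 41/24.

41/24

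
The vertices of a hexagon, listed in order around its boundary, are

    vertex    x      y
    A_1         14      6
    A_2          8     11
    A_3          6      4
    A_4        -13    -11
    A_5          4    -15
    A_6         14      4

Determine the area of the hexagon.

Apply the shoelace formula: 2A = Σ (x_i·y_{i+1} − x_{i+1}·y_i), indices taken mod 6.
Cross-terms: 106, -34, -14, 239, 226, 28  ⇒  Σ = 551
Area = |Σ|/2 = 275.5.

275.5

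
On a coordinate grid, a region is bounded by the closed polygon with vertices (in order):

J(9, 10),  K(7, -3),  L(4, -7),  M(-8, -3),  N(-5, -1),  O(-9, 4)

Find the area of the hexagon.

Apply Gauss's area formula: 2A = Σ (x_i·y_{i+1} − x_{i+1}·y_i), indices taken mod 6.
Σ = (-97) + (-37) + (-68) + (-7) + (-29) + (-126) = -364
Area = |Σ|/2 = 182.

182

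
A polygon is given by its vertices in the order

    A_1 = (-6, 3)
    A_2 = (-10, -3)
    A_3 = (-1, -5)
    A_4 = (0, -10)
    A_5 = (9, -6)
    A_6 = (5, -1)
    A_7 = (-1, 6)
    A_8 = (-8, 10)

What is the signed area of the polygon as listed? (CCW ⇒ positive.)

159.5

Apply Gauss's area formula: 2A = Σ (x_i·y_{i+1} − x_{i+1}·y_i), indices taken mod 8.
Cross-terms: 48, 47, 10, 90, 21, 29, 38, 36  ⇒  Σ = 319
Signed area = Σ/2 = 159.5 (positive ⇒ counter-clockwise traversal).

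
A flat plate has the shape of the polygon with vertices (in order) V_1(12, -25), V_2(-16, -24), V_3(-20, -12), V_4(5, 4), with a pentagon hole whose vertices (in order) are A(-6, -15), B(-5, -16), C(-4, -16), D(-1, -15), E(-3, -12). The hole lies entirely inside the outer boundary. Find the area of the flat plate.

Outer boundary:
Apply Gauss's area formula: 2A = Σ (x_i·y_{i+1} − x_{i+1}·y_i), indices taken mod 4.
Cross-terms: -688, -288, -20, -173  ⇒  Σ = -1169
Area = |Σ|/2 = 584.5.
Hole:
Cross-terms: 21, 16, 44, -33, -27  ⇒  Σ = 21
Area = |Σ|/2 = 10.5.
Net area = 584.5 − 10.5 = 574.

574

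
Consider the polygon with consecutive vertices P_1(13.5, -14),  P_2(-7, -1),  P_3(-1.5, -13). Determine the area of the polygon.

Cross-terms: -111.5, 89.5, 196.5  ⇒  Σ = 174.5
Area = |Σ|/2 = 87.25.

87.25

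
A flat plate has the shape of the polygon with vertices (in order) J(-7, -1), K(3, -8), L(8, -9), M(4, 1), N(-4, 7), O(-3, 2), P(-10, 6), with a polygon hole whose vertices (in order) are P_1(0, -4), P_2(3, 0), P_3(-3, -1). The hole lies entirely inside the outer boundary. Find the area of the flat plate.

Outer boundary:
Apply the surveyor's formula: 2A = Σ (x_i·y_{i+1} − x_{i+1}·y_i), indices taken mod 7.
Σ = (59) + (37) + (44) + (32) + (13) + (2) + (52) = 239
Area = |Σ|/2 = 119.5.
Hole:
Apply the shoelace (surveyor's) formula: 2A = Σ (x_i·y_{i+1} − x_{i+1}·y_i), indices taken mod 3.
P_1→P_2: (0)(0) − (3)(-4) = 12
P_2→P_3: (3)(-1) − (-3)(0) = -3
P_3→P_1: (-3)(-4) − (0)(-1) = 12
Σ = 21
Area = |Σ|/2 = 10.5.
Net area = 119.5 − 10.5 = 109.

109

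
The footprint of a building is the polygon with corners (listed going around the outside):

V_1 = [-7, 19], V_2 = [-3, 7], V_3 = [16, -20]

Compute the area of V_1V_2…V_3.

Apply Gauss's area formula: 2A = Σ (x_i·y_{i+1} − x_{i+1}·y_i), indices taken mod 3.
V_1→V_2: (-7)(7) − (-3)(19) = 8
V_2→V_3: (-3)(-20) − (16)(7) = -52
V_3→V_1: (16)(19) − (-7)(-20) = 164
Σ = 120
Area = |Σ|/2 = 60.

60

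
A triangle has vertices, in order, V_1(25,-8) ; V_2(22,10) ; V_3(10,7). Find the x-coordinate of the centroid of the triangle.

Apply the surveyor's formula. First the cross-terms c_i = x_i·y_{i+1} − x_{i+1}·y_i:
  426, 54, -255  ⇒  2A = 225, A = 112.5.
Then Σ (x_i + x_{i+1})·c_i = 12825, so x̄ = 12825 / (6·112.5) = 19.

19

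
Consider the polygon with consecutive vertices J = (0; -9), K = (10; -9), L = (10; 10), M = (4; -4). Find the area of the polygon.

Apply the surveyor's formula: 2A = Σ (x_i·y_{i+1} − x_{i+1}·y_i), indices taken mod 4.
J→K: (0)(-9) − (10)(-9) = 90
K→L: (10)(10) − (10)(-9) = 190
L→M: (10)(-4) − (4)(10) = -80
M→J: (4)(-9) − (0)(-4) = -36
Σ = 164
Area = |Σ|/2 = 82.

82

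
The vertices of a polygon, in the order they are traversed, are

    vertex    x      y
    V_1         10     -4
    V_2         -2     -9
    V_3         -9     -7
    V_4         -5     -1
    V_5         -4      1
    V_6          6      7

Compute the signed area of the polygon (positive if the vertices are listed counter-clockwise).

-164

Apply the shoelace (surveyor's) formula: 2A = Σ (x_i·y_{i+1} − x_{i+1}·y_i), indices taken mod 6.
Σ = (-98) + (-67) + (-26) + (-9) + (-34) + (-94) = -328
Signed area = Σ/2 = -164 (negative ⇒ clockwise traversal).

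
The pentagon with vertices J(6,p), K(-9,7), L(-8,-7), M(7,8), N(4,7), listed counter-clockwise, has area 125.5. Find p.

10

Write out the shoelace sum; only the two edges meeting at J involve p:
2·Area = [(4·p − 6·7) + (6·7 − (-9)·p)] + 121
       = 13·p + 121 = 251
⇒ p = 10.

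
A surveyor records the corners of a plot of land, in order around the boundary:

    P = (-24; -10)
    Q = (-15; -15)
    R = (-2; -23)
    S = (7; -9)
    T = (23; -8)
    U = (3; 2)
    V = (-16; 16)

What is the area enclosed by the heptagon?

774.5

Apply Gauss's area formula: 2A = Σ (x_i·y_{i+1} − x_{i+1}·y_i), indices taken mod 7.
Cross-terms: 210, 315, 179, 151, 70, 80, 544  ⇒  Σ = 1549
Area = |Σ|/2 = 774.5.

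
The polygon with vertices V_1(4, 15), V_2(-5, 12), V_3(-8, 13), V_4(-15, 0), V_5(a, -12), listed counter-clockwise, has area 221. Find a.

-9

Write out the shoelace sum; only the two edges meeting at V_5 involve a:
2·Area = [((-15)·(-12) − a·0) + (a·15 − 4·(-12))] + 349
       = 15·a + 577 = 442
⇒ a = -9.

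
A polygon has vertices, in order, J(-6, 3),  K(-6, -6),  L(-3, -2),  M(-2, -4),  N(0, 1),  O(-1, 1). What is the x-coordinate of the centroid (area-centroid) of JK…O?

-326/87

Apply the shoelace formula. First the cross-terms c_i = x_i·y_{i+1} − x_{i+1}·y_i:
  54, -6, 8, -2, 1, 3  ⇒  2A = 58, A = 29.
Then Σ (x_i + x_{i+1})·c_i = -652, so x̄ = -652 / (6·29) = -326/87.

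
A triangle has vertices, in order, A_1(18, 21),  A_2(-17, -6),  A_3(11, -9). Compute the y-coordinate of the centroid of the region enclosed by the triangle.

Apply the shoelace formula. First the cross-terms c_i = x_i·y_{i+1} − x_{i+1}·y_i:
  249, 219, 393  ⇒  2A = 861, A = 430.5.
Then Σ (y_i + y_{i+1})·c_i = 5166, so ȳ = 5166 / (6·430.5) = 2.

2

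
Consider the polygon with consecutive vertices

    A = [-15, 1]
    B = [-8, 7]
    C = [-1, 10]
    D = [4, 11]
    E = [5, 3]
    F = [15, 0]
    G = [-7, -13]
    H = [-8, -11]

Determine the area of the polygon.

Σ = (-97) + (-73) + (-51) + (-43) + (-45) + (-195) + (-27) + (-173) = -704
Area = |Σ|/2 = 352.

352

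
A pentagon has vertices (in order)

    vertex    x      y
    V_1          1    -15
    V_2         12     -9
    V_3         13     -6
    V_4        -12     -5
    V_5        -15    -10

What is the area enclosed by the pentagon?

179.5

Apply the shoelace formula: 2A = Σ (x_i·y_{i+1} − x_{i+1}·y_i), indices taken mod 5.
Cross-terms: 171, 45, -137, 45, 235  ⇒  Σ = 359
Area = |Σ|/2 = 179.5.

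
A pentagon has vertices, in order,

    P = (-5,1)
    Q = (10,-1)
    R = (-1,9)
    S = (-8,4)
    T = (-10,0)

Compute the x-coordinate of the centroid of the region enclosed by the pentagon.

-29/39

Apply the surveyor's formula. First the cross-terms c_i = x_i·y_{i+1} − x_{i+1}·y_i:
  -5, 89, 68, 40, -10  ⇒  2A = 182, A = 91.
Then Σ (x_i + x_{i+1})·c_i = -406, so x̄ = -406 / (6·91) = -29/39.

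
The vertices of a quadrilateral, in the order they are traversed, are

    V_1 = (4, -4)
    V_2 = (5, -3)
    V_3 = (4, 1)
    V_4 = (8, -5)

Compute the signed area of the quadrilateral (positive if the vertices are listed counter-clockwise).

Apply the surveyor's formula: 2A = Σ (x_i·y_{i+1} − x_{i+1}·y_i), indices taken mod 4.
V_1→V_2: (4)(-3) − (5)(-4) = 8
V_2→V_3: (5)(1) − (4)(-3) = 17
V_3→V_4: (4)(-5) − (8)(1) = -28
V_4→V_1: (8)(-4) − (4)(-5) = -12
Σ = -15
Signed area = Σ/2 = -7.5 (negative ⇒ clockwise traversal).

-7.5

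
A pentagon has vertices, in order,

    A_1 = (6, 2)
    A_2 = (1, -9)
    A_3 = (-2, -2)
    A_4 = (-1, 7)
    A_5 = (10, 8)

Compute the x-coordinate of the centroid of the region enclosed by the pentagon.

67/27

Apply the shoelace (surveyor's) formula. First the cross-terms c_i = x_i·y_{i+1} − x_{i+1}·y_i:
  -56, -20, -16, -78, -28  ⇒  2A = -198, A = -99.
Then Σ (x_i + x_{i+1})·c_i = -1474, so x̄ = -1474 / (6·(-99)) = 67/27.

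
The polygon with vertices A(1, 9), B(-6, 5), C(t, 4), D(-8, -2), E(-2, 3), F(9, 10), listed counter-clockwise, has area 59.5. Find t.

The doubled signed area Σ (x_i y_{i+1} − x_{i+1} y_i) is linear in t.
With t=0 it equals 63; the coefficient of t is -7 (from the two edges through C).
So -7·t + 63 = 2·59.5 = 119 ⇒ t = -8.

-8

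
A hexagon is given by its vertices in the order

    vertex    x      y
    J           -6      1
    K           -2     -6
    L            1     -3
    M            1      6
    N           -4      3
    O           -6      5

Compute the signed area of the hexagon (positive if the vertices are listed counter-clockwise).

Apply the surveyor's formula: 2A = Σ (x_i·y_{i+1} − x_{i+1}·y_i), indices taken mod 6.
J→K: (-6)(-6) − (-2)(1) = 38
K→L: (-2)(-3) − (1)(-6) = 12
L→M: (1)(6) − (1)(-3) = 9
M→N: (1)(3) − (-4)(6) = 27
N→O: (-4)(5) − (-6)(3) = -2
O→J: (-6)(1) − (-6)(5) = 24
Σ = 108
Signed area = Σ/2 = 54 (positive ⇒ counter-clockwise traversal).

54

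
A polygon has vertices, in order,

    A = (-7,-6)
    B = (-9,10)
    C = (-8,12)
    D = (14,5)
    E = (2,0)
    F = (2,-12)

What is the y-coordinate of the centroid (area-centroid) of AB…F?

447/245

Apply the shoelace formula. First the cross-terms c_i = x_i·y_{i+1} − x_{i+1}·y_i:
  -124, -28, -208, -10, -24, -96  ⇒  2A = -490, A = -245.
Then Σ (y_i + y_{i+1})·c_i = -2682, so ȳ = -2682 / (6·(-245)) = 447/245.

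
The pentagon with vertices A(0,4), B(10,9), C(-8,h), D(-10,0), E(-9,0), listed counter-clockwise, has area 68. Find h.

Write out the shoelace sum; only the two edges meeting at C involve h:
2·Area = [(10·h − (-8)·9) + ((-8)·0 − (-10)·h)] + -76
       = 20·h + -4 = 136
⇒ h = 7.

7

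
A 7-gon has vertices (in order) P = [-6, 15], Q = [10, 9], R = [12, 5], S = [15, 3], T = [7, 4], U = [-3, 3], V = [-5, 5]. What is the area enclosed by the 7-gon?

Apply Gauss's area formula: 2A = Σ (x_i·y_{i+1} − x_{i+1}·y_i), indices taken mod 7.
Σ = (-204) + (-58) + (-39) + (39) + (33) + (0) + (-45) = -274
Area = |Σ|/2 = 137.

137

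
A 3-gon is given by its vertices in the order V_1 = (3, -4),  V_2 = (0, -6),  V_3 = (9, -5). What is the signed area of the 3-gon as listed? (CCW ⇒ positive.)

7.5

Apply the surveyor's formula: 2A = Σ (x_i·y_{i+1} − x_{i+1}·y_i), indices taken mod 3.
Σ = (-18) + (54) + (-21) = 15
Signed area = Σ/2 = 7.5 (positive ⇒ counter-clockwise traversal).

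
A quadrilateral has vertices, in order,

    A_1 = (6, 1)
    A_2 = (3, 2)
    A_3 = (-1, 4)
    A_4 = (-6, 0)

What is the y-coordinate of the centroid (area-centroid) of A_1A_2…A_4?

Apply the shoelace formula. First the cross-terms c_i = x_i·y_{i+1} − x_{i+1}·y_i:
  9, 14, 24, -6  ⇒  2A = 41, A = 20.5.
Then Σ (y_i + y_{i+1})·c_i = 201, so ȳ = 201 / (6·20.5) = 67/41.

67/41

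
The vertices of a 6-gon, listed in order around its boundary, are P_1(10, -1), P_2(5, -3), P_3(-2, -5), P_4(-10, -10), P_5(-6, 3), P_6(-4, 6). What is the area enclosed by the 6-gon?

128

Cross-terms: -25, -31, -30, -90, -24, -56  ⇒  Σ = -256
Area = |Σ|/2 = 128.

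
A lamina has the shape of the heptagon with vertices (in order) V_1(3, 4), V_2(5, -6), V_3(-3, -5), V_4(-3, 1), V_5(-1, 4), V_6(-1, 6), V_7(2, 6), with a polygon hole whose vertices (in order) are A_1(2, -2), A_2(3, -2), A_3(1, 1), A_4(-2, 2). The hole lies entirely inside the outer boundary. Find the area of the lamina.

64.5

Outer boundary:
Σ = (-38) + (-43) + (-18) + (-11) + (-2) + (-18) + (-10) = -140
Area = |Σ|/2 = 70.
Hole:
Σ = (2) + (5) + (4) + (0) = 11
Area = |Σ|/2 = 5.5.
Net area = 70 − 5.5 = 64.5.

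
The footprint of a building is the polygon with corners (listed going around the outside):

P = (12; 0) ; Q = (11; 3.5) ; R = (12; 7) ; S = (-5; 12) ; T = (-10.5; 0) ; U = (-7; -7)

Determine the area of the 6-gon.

269.75

Apply the surveyor's formula: 2A = Σ (x_i·y_{i+1} − x_{i+1}·y_i), indices taken mod 6.
P→Q: (12)(3.5) − (11)(0) = 42
Q→R: (11)(7) − (12)(3.5) = 35
R→S: (12)(12) − (-5)(7) = 179
S→T: (-5)(0) − (-10.5)(12) = 126
T→U: (-10.5)(-7) − (-7)(0) = 73.5
U→P: (-7)(0) − (12)(-7) = 84
Σ = 539.5
Area = |Σ|/2 = 269.75.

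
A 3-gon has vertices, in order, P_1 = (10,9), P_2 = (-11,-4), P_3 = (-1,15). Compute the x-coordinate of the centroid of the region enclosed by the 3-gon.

-2/3

Apply the shoelace (surveyor's) formula. First the cross-terms c_i = x_i·y_{i+1} − x_{i+1}·y_i:
  59, -169, -159  ⇒  2A = -269, A = -134.5.
Then Σ (x_i + x_{i+1})·c_i = 538, so x̄ = 538 / (6·(-134.5)) = -2/3.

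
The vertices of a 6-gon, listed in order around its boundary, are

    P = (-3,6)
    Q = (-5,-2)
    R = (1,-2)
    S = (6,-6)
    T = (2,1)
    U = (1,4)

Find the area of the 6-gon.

Apply the shoelace (surveyor's) formula: 2A = Σ (x_i·y_{i+1} − x_{i+1}·y_i), indices taken mod 6.
Σ = (36) + (12) + (6) + (18) + (7) + (18) = 97
Area = |Σ|/2 = 48.5.

48.5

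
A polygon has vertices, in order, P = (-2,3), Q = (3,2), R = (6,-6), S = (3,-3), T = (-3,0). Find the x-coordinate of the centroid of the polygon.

238/183

Apply the shoelace (surveyor's) formula. First the cross-terms c_i = x_i·y_{i+1} − x_{i+1}·y_i:
  -13, -30, 0, -9, -9  ⇒  2A = -61, A = -30.5.
Then Σ (x_i + x_{i+1})·c_i = -238, so x̄ = -238 / (6·(-30.5)) = 238/183.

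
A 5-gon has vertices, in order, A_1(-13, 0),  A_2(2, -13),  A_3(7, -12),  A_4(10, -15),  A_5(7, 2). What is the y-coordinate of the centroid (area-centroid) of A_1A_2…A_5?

-325/67

Apply the surveyor's formula. First the cross-terms c_i = x_i·y_{i+1} − x_{i+1}·y_i:
  169, 67, 15, 125, 26  ⇒  2A = 402, A = 201.
Then Σ (y_i + y_{i+1})·c_i = -5850, so ȳ = -5850 / (6·201) = -325/67.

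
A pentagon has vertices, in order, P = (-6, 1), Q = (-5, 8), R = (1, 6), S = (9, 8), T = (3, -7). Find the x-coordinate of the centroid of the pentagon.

Apply the shoelace formula. First the cross-terms c_i = x_i·y_{i+1} − x_{i+1}·y_i:
  -43, -38, -46, -87, -39  ⇒  2A = -253, A = -126.5.
Then Σ (x_i + x_{i+1})·c_i = -762, so x̄ = -762 / (6·(-126.5)) = 254/253.

254/253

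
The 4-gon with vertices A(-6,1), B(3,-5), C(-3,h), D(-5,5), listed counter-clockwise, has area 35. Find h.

The doubled signed area Σ (x_i y_{i+1} − x_{i+1} y_i) is linear in h.
With h=0 it equals 22; the coefficient of h is 8 (from the two edges through C).
So 8·h + 22 = 2·35 = 70 ⇒ h = 6.

6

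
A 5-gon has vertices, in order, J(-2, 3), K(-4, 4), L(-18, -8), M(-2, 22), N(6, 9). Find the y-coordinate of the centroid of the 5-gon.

91/11

Apply the shoelace formula. First the cross-terms c_i = x_i·y_{i+1} − x_{i+1}·y_i:
  4, 104, -412, -150, 36  ⇒  2A = -418, A = -209.
Then Σ (y_i + y_{i+1})·c_i = -10374, so ȳ = -10374 / (6·(-209)) = 91/11.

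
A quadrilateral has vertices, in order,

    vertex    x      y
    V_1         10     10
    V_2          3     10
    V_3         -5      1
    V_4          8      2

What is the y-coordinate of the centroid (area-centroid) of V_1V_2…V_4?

883/165

Apply the shoelace (surveyor's) formula. First the cross-terms c_i = x_i·y_{i+1} − x_{i+1}·y_i:
  70, 53, -18, 60  ⇒  2A = 165, A = 82.5.
Then Σ (y_i + y_{i+1})·c_i = 2649, so ȳ = 2649 / (6·82.5) = 883/165.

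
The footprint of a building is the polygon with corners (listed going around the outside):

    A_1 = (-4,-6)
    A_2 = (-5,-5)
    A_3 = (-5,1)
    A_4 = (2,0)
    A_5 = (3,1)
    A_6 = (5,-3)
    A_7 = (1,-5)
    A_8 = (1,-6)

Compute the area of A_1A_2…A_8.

53.5

Apply Gauss's area formula: 2A = Σ (x_i·y_{i+1} − x_{i+1}·y_i), indices taken mod 8.
Σ = (-10) + (-30) + (-2) + (2) + (-14) + (-22) + (-1) + (-30) = -107
Area = |Σ|/2 = 53.5.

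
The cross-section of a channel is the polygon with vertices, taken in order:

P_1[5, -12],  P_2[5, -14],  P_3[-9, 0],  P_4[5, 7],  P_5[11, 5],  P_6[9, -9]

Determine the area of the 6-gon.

Apply the shoelace formula: 2A = Σ (x_i·y_{i+1} − x_{i+1}·y_i), indices taken mod 6.
Cross-terms: -10, -126, -63, -52, -144, -63  ⇒  Σ = -458
Area = |Σ|/2 = 229.

229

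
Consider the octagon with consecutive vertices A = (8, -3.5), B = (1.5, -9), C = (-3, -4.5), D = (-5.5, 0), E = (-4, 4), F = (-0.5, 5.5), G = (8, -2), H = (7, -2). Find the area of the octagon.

Apply the shoelace (surveyor's) formula: 2A = Σ (x_i·y_{i+1} − x_{i+1}·y_i), indices taken mod 8.
Σ = (-66.75) + (-33.75) + (-24.75) + (-22) + (-20) + (-43) + (-2) + (-8.5) = -220.75
Area = |Σ|/2 = 110.375.

110.375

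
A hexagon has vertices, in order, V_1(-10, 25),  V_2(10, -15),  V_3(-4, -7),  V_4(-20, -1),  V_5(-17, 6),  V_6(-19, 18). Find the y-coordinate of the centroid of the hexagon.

Apply the shoelace (surveyor's) formula. First the cross-terms c_i = x_i·y_{i+1} − x_{i+1}·y_i:
  -100, -130, -136, -137, -192, -295  ⇒  2A = -990, A = -495.
Then Σ (y_i + y_{i+1})·c_i = -15030, so ȳ = -15030 / (6·(-495)) = 167/33.

167/33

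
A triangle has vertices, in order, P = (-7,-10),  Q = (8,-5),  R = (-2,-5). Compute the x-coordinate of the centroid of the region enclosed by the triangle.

Apply Gauss's area formula. First the cross-terms c_i = x_i·y_{i+1} − x_{i+1}·y_i:
  115, -50, -15  ⇒  2A = 50, A = 25.
Then Σ (x_i + x_{i+1})·c_i = -50, so x̄ = -50 / (6·25) = -1/3.

-1/3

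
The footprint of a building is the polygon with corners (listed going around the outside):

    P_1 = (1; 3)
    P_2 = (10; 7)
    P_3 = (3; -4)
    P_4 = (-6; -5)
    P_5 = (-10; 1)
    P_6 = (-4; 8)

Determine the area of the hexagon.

137.5

Σ = (-23) + (-61) + (-39) + (-56) + (-76) + (-20) = -275
Area = |Σ|/2 = 137.5.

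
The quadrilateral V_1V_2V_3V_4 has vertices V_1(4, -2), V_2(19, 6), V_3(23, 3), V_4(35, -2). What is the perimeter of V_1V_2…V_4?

|V_1V_2| = √((15)² + (8)²) = √289 = 17
|V_2V_3| = √((4)² + (-3)²) = √25 = 5
|V_3V_4| = √((12)² + (-5)²) = √169 = 13
|V_4V_1| = √((-31)² + (0)²) = √961 = 31
Perimeter = 17 + 5 + 13 + 31 = 66.

66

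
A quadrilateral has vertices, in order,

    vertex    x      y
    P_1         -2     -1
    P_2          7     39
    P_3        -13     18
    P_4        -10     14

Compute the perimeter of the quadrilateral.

92

|P_1P_2| = √((9)² + (40)²) = √1681 = 41
|P_2P_3| = √((-20)² + (-21)²) = √841 = 29
|P_3P_4| = √((3)² + (-4)²) = √25 = 5
|P_4P_1| = √((8)² + (-15)²) = √289 = 17
Perimeter = 41 + 29 + 5 + 17 = 92.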